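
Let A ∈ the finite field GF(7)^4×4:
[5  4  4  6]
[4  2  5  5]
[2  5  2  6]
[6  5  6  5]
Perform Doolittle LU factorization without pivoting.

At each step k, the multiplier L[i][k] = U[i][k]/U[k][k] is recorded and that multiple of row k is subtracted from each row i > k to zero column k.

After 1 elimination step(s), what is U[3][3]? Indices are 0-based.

k=0: U[0][0]=5
  eliminate (1,0): mult=5, new row 1: (0, 3, 6, 3); set L[1][0]=5
  eliminate (2,0): mult=6, new row 2: (0, 2, 6, 5); set L[2][0]=6
  eliminate (3,0): mult=4, new row 3: (0, 3, 4, 2); set L[3][0]=4

U[3][3] = 2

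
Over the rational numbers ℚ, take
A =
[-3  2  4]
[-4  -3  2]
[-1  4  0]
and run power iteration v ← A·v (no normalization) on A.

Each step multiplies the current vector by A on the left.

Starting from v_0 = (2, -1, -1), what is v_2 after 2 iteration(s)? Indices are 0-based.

v_2 = (-2, 57, -16)

v_0 = (2, -1, -1).
v_1 = A·v_0 = (-12, -7, -6).
v_2 = A·v_1 = (-2, 57, -16).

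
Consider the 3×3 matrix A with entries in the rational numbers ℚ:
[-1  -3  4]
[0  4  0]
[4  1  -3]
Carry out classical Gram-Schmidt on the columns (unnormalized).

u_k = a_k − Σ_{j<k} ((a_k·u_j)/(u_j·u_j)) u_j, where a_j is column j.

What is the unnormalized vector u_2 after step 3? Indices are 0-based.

Step 1: u_0 = a_0 = (-1, 0, 4).
Step 2: u_1 = a_1 − (7/17)·u_0 = (-44/17, 4, -11/17).
Step 3: u_2 = a_2 − (-16/17)·u_0 − (-143/393)·u_1 = (832/393, 572/393, 208/393).

u_2 = (832/393, 572/393, 208/393)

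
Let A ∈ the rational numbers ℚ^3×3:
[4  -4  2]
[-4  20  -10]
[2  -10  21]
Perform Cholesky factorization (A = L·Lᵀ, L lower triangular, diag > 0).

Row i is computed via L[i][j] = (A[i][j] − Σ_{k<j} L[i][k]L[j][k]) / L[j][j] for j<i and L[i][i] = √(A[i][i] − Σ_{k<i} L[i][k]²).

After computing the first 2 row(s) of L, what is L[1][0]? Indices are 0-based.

Step 1: L[0][0] = √(4) = 2.
  L[1][0] = (-4) / L[0][0] = -2.
Step 2: L[1][1] = √(16) = 4.

L[1][0] = -2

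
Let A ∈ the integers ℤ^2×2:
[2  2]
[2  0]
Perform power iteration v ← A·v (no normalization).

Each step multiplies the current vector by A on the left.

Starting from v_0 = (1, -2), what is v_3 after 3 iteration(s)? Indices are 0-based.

v_0 = (1, -2).
v_1 = A·v_0 = (-2, 2).
v_2 = A·v_1 = (0, -4).
v_3 = A·v_2 = (-8, 0).

v_3 = (-8, 0)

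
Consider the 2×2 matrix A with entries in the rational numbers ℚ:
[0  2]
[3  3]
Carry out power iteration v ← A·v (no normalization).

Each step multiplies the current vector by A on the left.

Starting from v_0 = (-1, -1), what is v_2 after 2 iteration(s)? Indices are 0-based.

v_2 = (-12, -24)

v_0 = (-1, -1).
v_1 = A·v_0 = (-2, -6).
v_2 = A·v_1 = (-12, -24).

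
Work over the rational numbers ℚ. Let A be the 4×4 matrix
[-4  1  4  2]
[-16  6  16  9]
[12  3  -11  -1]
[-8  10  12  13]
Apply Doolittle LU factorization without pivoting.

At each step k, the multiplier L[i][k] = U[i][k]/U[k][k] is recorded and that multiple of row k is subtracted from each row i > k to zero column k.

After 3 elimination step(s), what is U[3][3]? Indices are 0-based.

U[3][3] = -3

Step 1: pivot at (0,0) is -4.
  row1 ← row1 − (4)·row0  ⇒  L[1][0]=4, U row1=(0, 2, 0, 1)
  row2 ← row2 − (-3)·row0  ⇒  L[2][0]=-3, U row2=(0, 6, 1, 5)
  row3 ← row3 − (2)·row0  ⇒  L[3][0]=2, U row3=(0, 8, 4, 9)
Step 2: pivot at (1,1) is 2.
  row2 ← row2 − (3)·row1  ⇒  L[2][1]=3, U row2=(0, 0, 1, 2)
  row3 ← row3 − (4)·row1  ⇒  L[3][1]=4, U row3=(0, 0, 4, 5)
Step 3: pivot at (2,2) is 1.
  row3 ← row3 − (4)·row2  ⇒  L[3][2]=4, U row3=(0, 0, 0, -3)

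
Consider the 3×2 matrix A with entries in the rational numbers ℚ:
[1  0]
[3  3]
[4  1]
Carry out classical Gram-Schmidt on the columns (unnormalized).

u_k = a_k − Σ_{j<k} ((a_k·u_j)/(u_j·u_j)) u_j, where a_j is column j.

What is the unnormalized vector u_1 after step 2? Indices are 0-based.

u_1 = (-1/2, 3/2, -1)

Step 1: u_0 = a_0 = (1, 3, 4).
Step 2: u_1 = a_1 − (1/2)·u_0 = (-1/2, 3/2, -1).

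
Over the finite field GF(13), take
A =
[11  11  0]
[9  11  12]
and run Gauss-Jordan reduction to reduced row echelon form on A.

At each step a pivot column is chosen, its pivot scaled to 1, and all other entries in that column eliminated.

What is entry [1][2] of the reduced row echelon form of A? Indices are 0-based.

step 1: normalize row 0 (÷11) = (1, 1, 0)
  row 1: subtract 9×row0 = (0, 2, 12)
step 2: normalize row 1 (÷2) = (0, 1, 6)
  row 0: subtract 1×row1 = (1, 0, 7)

M[1][2] = 6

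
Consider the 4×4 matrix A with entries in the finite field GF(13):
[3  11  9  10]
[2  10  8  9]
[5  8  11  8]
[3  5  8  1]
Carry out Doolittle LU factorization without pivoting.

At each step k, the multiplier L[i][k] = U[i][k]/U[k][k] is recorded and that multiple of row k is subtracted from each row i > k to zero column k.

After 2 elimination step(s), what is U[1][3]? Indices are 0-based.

[col 0] pivot 3
  R1 -= 5*R0 → (0, 7, 2, 11)  (L[1][0] := 5)
  R2 -= 6*R0 → (0, 7, 9, 0)  (L[2][0] := 6)
  R3 -= 1*R0 → (0, 7, 12, 4)  (L[3][0] := 1)
[col 1] pivot 7
  R2 -= 1*R1 → (0, 0, 7, 2)  (L[2][1] := 1)
  R3 -= 1*R1 → (0, 0, 10, 6)  (L[3][1] := 1)

U[1][3] = 11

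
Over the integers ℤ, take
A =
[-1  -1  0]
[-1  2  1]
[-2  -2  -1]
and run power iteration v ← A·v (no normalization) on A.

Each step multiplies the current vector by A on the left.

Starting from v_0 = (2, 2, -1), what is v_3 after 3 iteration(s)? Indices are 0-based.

v_0 = (2, 2, -1).
v_1 = A·v_0 = (-4, 1, -7).
v_2 = A·v_1 = (3, -1, 13).
v_3 = A·v_2 = (-2, 8, -17).

v_3 = (-2, 8, -17)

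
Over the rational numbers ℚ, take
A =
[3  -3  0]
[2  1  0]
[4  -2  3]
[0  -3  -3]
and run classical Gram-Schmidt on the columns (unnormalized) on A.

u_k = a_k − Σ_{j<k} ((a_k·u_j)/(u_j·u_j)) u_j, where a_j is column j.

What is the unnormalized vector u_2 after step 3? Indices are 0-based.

Step 1: u_0 = a_0 = (3, 2, 4, 0).
Step 2: u_1 = a_1 − (-15/29)·u_0 = (-42/29, 59/29, 2/29, -3).
Step 3: u_2 = a_2 − (12/29)·u_0 − (267/442)·u_1 = (-81/221, -909/442, 288/221, -525/442).

u_2 = (-81/221, -909/442, 288/221, -525/442)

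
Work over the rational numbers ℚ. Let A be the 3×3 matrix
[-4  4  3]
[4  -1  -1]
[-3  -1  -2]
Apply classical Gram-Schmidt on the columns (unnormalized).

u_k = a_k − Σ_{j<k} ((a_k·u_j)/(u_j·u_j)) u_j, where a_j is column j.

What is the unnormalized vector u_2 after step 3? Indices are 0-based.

Step 1: u_0 = a_0 = (-4, 4, -3).
Step 2: u_1 = a_1 − (-17/41)·u_0 = (96/41, 27/41, -92/41).
Step 3: u_2 = a_2 − (-10/41)·u_0 − (445/449)·u_1 = (-133/449, -304/449, -228/449).

u_2 = (-133/449, -304/449, -228/449)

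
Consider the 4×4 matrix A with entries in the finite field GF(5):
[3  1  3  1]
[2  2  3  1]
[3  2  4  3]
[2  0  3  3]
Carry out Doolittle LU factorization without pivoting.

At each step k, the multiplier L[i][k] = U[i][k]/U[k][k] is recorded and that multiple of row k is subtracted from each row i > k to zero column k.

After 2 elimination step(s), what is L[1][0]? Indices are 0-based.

L[1][0] = 4

Step 1: pivot at (0,0) is 3.
  row1 ← row1 − (4)·row0  ⇒  L[1][0]=4, U row1=(0, 3, 1, 2)
  row2 ← row2 − (1)·row0  ⇒  L[2][0]=1, U row2=(0, 1, 1, 2)
  row3 ← row3 − (4)·row0  ⇒  L[3][0]=4, U row3=(0, 1, 1, 4)
Step 2: pivot at (1,1) is 3.
  row2 ← row2 − (2)·row1  ⇒  L[2][1]=2, U row2=(0, 0, 4, 3)
  row3 ← row3 − (2)·row1  ⇒  L[3][1]=2, U row3=(0, 0, 4, 0)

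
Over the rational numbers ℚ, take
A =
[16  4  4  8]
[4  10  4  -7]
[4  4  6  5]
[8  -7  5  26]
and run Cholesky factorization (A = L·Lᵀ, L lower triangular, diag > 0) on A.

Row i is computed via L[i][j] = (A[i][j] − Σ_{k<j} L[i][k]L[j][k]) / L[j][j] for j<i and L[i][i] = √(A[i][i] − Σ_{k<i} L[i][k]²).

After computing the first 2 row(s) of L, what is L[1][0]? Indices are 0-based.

L[1][0] = 1

Step 1: L[0][0] = √(16) = 4.
  L[1][0] = (4) / L[0][0] = 1.
Step 2: L[1][1] = √(9) = 3.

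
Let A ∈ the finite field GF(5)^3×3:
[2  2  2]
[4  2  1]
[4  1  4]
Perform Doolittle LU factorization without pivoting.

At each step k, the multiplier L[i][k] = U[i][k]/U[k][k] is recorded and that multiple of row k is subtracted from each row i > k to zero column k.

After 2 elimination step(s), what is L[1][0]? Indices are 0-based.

k=0: U[0][0]=2
  eliminate (1,0): mult=2, new row 1: (0, 3, 2); set L[1][0]=2
  eliminate (2,0): mult=2, new row 2: (0, 2, 0); set L[2][0]=2
k=1: U[1][1]=3
  eliminate (2,1): mult=4, new row 2: (0, 0, 2); set L[2][1]=4

L[1][0] = 2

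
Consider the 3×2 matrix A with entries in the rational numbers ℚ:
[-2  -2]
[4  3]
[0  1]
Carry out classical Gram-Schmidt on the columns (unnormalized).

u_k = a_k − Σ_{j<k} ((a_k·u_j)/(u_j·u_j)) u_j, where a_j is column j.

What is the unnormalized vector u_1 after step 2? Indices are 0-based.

Step 1: u_0 = a_0 = (-2, 4, 0).
Step 2: u_1 = a_1 − (4/5)·u_0 = (-2/5, -1/5, 1).

u_1 = (-2/5, -1/5, 1)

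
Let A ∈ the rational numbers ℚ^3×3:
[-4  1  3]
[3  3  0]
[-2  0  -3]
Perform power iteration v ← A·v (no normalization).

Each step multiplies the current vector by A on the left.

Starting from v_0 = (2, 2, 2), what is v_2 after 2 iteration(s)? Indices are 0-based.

v_0 = (2, 2, 2).
v_1 = A·v_0 = (0, 12, -10).
v_2 = A·v_1 = (-18, 36, 30).

v_2 = (-18, 36, 30)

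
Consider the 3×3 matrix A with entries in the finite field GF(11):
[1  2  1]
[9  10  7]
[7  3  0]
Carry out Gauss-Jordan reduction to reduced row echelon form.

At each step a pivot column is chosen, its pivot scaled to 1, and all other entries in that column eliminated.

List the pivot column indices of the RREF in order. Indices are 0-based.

[1] R0 /= 1  ⇒  (1, 2, 1)
     R1 -= 9·R0  ⇒  (0, 3, 9)
     R2 -= 7·R0  ⇒  (0, 0, 4)
[2] R1 /= 3  ⇒  (0, 1, 3)
     R0 -= 2·R1  ⇒  (1, 0, 6)
[3] R2 /= 4  ⇒  (0, 0, 1)
     R0 -= 6·R2  ⇒  (1, 0, 0)
     R1 -= 3·R2  ⇒  (0, 1, 0)

pivot columns: 0, 1, 2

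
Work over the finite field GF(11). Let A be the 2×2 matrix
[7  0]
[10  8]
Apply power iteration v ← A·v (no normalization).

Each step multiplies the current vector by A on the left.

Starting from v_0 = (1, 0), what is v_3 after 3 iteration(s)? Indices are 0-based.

v_3 = (2, 7)

v_0 = (1, 0).
v_1 = A·v_0 = (7, 10).
v_2 = A·v_1 = (5, 7).
v_3 = A·v_2 = (2, 7).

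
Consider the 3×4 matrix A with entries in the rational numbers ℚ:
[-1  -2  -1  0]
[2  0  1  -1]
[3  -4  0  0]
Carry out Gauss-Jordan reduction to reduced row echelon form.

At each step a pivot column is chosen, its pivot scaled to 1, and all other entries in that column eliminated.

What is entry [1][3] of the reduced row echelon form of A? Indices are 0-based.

[1] R0 /= -1  ⇒  (1, 2, 1, 0)
     R1 -= 2·R0  ⇒  (0, -4, -1, -1)
     R2 -= 3·R0  ⇒  (0, -10, -3, 0)
[2] R1 /= -4  ⇒  (0, 1, 1/4, 1/4)
     R0 -= 2·R1  ⇒  (1, 0, 1/2, -1/2)
     R2 -= -10·R1  ⇒  (0, 0, -1/2, 5/2)
[3] R2 /= -1/2  ⇒  (0, 0, 1, -5)
     R0 -= 1/2·R2  ⇒  (1, 0, 0, 2)
     R1 -= 1/4·R2  ⇒  (0, 1, 0, 3/2)

M[1][3] = 3/2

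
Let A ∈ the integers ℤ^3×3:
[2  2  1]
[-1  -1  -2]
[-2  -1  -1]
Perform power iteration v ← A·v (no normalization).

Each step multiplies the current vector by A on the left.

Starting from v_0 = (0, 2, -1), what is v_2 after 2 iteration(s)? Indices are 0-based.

v_0 = (0, 2, -1).
v_1 = A·v_0 = (3, 0, -1).
v_2 = A·v_1 = (5, -1, -5).

v_2 = (5, -1, -5)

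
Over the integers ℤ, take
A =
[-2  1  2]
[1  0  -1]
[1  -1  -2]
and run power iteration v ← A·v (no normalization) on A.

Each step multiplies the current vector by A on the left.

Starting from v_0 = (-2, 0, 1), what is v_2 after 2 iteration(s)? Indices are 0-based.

v_2 = (-23, 10, 17)

v_0 = (-2, 0, 1).
v_1 = A·v_0 = (6, -3, -4).
v_2 = A·v_1 = (-23, 10, 17).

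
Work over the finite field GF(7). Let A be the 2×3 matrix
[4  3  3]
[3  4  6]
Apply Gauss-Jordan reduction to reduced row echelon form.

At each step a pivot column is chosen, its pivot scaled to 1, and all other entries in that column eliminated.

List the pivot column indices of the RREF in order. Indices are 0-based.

pivot columns: 0, 2

step 1: normalize row 0 (÷4) = (1, 6, 6)
  row 1: subtract 3×row0 = (0, 0, 2)
skip col 1 (zero from row 1)
step 2: normalize row 1 (÷2) = (0, 0, 1)
  row 0: subtract 6×row1 = (1, 6, 0)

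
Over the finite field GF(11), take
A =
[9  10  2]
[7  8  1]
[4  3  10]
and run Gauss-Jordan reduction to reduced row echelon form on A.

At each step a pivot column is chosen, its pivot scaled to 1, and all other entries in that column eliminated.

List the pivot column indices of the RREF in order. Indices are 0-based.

pivot columns: 0, 1

[1] R0 /= 9  ⇒  (1, 6, 10)
     R1 -= 7·R0  ⇒  (0, 10, 8)
     R2 -= 4·R0  ⇒  (0, 1, 3)
[2] R1 /= 10  ⇒  (0, 1, 3)
     R0 -= 6·R1  ⇒  (1, 0, 3)
     R2 -= 1·R1  ⇒  (0, 0, 0)
column 2 empty below row 2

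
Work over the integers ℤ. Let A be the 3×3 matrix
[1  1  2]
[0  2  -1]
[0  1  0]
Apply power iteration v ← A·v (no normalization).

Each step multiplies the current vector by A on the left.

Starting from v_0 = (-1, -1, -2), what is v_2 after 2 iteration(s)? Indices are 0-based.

v_0 = (-1, -1, -2).
v_1 = A·v_0 = (-6, 0, -1).
v_2 = A·v_1 = (-8, 1, 0).

v_2 = (-8, 1, 0)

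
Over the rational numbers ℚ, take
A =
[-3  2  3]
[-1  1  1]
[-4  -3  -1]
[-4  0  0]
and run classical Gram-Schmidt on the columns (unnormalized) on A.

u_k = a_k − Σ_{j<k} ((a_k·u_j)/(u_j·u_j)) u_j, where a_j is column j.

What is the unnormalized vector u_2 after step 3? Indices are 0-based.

u_2 = (387/563, -21/563, 251/563, -536/563)

Step 1: u_0 = a_0 = (-3, -1, -4, -4).
Step 2: u_1 = a_1 − (5/42)·u_0 = (33/14, 47/42, -53/21, 10/21).
Step 3: u_2 = a_2 − (-1/7)·u_0 − (450/563)·u_1 = (387/563, -21/563, 251/563, -536/563).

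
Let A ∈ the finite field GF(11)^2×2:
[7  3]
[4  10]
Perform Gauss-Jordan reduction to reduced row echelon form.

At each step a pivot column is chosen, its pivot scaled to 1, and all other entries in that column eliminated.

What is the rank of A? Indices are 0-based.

rank = 2

pivot(0,0)=7: scale R0 → (1, 2)
  clear (1,0): R1 −= (4)R0 → (0, 2)
pivot(1,1)=2: scale R1 → (0, 1)
  clear (0,1): R0 −= (2)R1 → (1, 0)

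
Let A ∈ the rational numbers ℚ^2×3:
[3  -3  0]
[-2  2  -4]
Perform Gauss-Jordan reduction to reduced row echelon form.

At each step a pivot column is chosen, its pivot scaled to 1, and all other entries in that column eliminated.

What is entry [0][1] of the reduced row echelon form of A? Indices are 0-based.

M[0][1] = -1

[1] R0 /= 3  ⇒  (1, -1, 0)
     R1 -= -2·R0  ⇒  (0, 0, -4)
column 1 empty below row 1
[2] R1 /= -4  ⇒  (0, 0, 1)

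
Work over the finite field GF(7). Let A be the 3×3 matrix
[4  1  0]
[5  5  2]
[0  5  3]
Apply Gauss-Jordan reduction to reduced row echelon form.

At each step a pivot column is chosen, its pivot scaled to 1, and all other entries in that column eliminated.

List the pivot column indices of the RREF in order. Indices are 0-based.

step 1: normalize row 0 (÷4) = (1, 2, 0)
  row 1: subtract 5×row0 = (0, 2, 2)
step 2: normalize row 1 (÷2) = (0, 1, 1)
  row 0: subtract 2×row1 = (1, 0, 5)
  row 2: subtract 5×row1 = (0, 0, 5)
step 3: normalize row 2 (÷5) = (0, 0, 1)
  row 0: subtract 5×row2 = (1, 0, 0)
  row 1: subtract 1×row2 = (0, 1, 0)

pivot columns: 0, 1, 2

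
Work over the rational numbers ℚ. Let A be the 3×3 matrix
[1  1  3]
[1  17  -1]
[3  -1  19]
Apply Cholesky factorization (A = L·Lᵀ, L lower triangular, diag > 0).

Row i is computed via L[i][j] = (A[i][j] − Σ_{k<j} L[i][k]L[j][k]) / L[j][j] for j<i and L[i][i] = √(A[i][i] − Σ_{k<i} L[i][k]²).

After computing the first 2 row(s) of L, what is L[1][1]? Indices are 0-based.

L[1][1] = 4

Step 1: L[0][0] = √(1) = 1.
  L[1][0] = (1) / L[0][0] = 1.
Step 2: L[1][1] = √(16) = 4.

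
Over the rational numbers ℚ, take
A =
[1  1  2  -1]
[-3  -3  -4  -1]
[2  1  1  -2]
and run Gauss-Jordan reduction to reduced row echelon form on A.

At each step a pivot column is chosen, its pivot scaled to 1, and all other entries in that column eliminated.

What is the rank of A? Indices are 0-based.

step 1: normalize row 0 (÷1) = (1, 1, 2, -1)
  row 1: subtract -3×row0 = (0, 0, 2, -4)
  row 2: subtract 2×row0 = (0, -1, -3, 0)
step 2: exchange rows 1,2
step 2: normalize row 1 (÷-1) = (0, 1, 3, 0)
  row 0: subtract 1×row1 = (1, 0, -1, -1)
step 3: normalize row 2 (÷2) = (0, 0, 1, -2)
  row 0: subtract -1×row2 = (1, 0, 0, -3)
  row 1: subtract 3×row2 = (0, 1, 0, 6)

rank = 3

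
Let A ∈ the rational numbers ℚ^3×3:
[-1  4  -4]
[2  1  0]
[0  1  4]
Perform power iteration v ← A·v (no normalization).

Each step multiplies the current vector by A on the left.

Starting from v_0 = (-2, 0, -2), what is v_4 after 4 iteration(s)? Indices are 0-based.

v_4 = (422, 432, -484)

v_0 = (-2, 0, -2).
v_1 = A·v_0 = (10, -4, -8).
v_2 = A·v_1 = (6, 16, -36).
v_3 = A·v_2 = (202, 28, -128).
v_4 = A·v_3 = (422, 432, -484).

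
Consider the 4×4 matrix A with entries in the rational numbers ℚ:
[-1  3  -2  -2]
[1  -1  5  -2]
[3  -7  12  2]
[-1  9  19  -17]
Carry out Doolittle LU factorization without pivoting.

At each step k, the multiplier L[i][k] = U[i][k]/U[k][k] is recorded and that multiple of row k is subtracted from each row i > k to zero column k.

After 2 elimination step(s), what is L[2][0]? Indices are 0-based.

k=0: U[0][0]=-1
  eliminate (1,0): mult=-1, new row 1: (0, 2, 3, -4); set L[1][0]=-1
  eliminate (2,0): mult=-3, new row 2: (0, 2, 6, -4); set L[2][0]=-3
  eliminate (3,0): mult=1, new row 3: (0, 6, 21, -15); set L[3][0]=1
k=1: U[1][1]=2
  eliminate (2,1): mult=1, new row 2: (0, 0, 3, 0); set L[2][1]=1
  eliminate (3,1): mult=3, new row 3: (0, 0, 12, -3); set L[3][1]=3

L[2][0] = -3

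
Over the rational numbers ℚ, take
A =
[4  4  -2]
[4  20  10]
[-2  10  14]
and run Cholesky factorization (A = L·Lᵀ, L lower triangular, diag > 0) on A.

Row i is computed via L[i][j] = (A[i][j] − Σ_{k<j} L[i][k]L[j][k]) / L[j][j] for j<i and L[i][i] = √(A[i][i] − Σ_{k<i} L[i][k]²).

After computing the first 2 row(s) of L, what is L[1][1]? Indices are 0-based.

Step 1: L[0][0] = √(4) = 2.
  L[1][0] = (4) / L[0][0] = 2.
Step 2: L[1][1] = √(16) = 4.

L[1][1] = 4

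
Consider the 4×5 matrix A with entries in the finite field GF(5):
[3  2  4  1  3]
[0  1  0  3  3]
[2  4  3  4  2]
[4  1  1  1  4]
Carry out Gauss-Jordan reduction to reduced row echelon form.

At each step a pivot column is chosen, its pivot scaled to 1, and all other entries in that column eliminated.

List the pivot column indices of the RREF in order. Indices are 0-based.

step 1: normalize row 0 (÷3) = (1, 4, 3, 2, 1)
  row 2: subtract 2×row0 = (0, 1, 2, 0, 0)
  row 3: subtract 4×row0 = (0, 0, 4, 3, 0)
step 2: normalize row 1 (÷1) = (0, 1, 0, 3, 3)
  row 0: subtract 4×row1 = (1, 0, 3, 0, 4)
  row 2: subtract 1×row1 = (0, 0, 2, 2, 2)
step 3: normalize row 2 (÷2) = (0, 0, 1, 1, 1)
  row 0: subtract 3×row2 = (1, 0, 0, 2, 1)
  row 3: subtract 4×row2 = (0, 0, 0, 4, 1)
step 4: normalize row 3 (÷4) = (0, 0, 0, 1, 4)
  row 0: subtract 2×row3 = (1, 0, 0, 0, 3)
  row 1: subtract 3×row3 = (0, 1, 0, 0, 1)
  row 2: subtract 1×row3 = (0, 0, 1, 0, 2)

pivot columns: 0, 1, 2, 3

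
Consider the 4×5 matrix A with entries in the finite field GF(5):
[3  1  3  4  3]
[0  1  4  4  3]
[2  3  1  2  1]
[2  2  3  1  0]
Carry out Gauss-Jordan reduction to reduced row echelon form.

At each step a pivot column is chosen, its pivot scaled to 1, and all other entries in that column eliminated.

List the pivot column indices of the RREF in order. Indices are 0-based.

pivot columns: 0, 1, 2, 3

[1] R0 /= 3  ⇒  (1, 2, 1, 3, 1)
     R2 -= 2·R0  ⇒  (0, 4, 4, 1, 4)
     R3 -= 2·R0  ⇒  (0, 3, 1, 0, 3)
[2] R1 /= 1  ⇒  (0, 1, 4, 4, 3)
     R0 -= 2·R1  ⇒  (1, 0, 3, 0, 0)
     R2 -= 4·R1  ⇒  (0, 0, 3, 0, 2)
     R3 -= 3·R1  ⇒  (0, 0, 4, 3, 4)
[3] R2 /= 3  ⇒  (0, 0, 1, 0, 4)
     R0 -= 3·R2  ⇒  (1, 0, 0, 0, 3)
     R1 -= 4·R2  ⇒  (0, 1, 0, 4, 2)
     R3 -= 4·R2  ⇒  (0, 0, 0, 3, 3)
[4] R3 /= 3  ⇒  (0, 0, 0, 1, 1)
     R1 -= 4·R3  ⇒  (0, 1, 0, 0, 3)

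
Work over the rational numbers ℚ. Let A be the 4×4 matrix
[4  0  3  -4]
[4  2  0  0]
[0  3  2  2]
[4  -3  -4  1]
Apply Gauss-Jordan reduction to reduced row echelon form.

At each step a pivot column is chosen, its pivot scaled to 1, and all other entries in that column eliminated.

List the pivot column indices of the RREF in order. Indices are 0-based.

pivot columns: 0, 1, 2, 3

pivot(0,0)=4: scale R0 → (1, 0, 3/4, -1)
  clear (1,0): R1 −= (4)R0 → (0, 2, -3, 4)
  clear (3,0): R3 −= (4)R0 → (0, -3, -7, 5)
pivot(1,1)=2: scale R1 → (0, 1, -3/2, 2)
  clear (2,1): R2 −= (3)R1 → (0, 0, 13/2, -4)
  clear (3,1): R3 −= (-3)R1 → (0, 0, -23/2, 11)
pivot(2,2)=13/2: scale R2 → (0, 0, 1, -8/13)
  clear (0,2): R0 −= (3/4)R2 → (1, 0, 0, -7/13)
  clear (1,2): R1 −= (-3/2)R2 → (0, 1, 0, 14/13)
  clear (3,2): R3 −= (-23/2)R2 → (0, 0, 0, 51/13)
pivot(3,3)=51/13: scale R3 → (0, 0, 0, 1)
  clear (0,3): R0 −= (-7/13)R3 → (1, 0, 0, 0)
  clear (1,3): R1 −= (14/13)R3 → (0, 1, 0, 0)
  clear (2,3): R2 −= (-8/13)R3 → (0, 0, 1, 0)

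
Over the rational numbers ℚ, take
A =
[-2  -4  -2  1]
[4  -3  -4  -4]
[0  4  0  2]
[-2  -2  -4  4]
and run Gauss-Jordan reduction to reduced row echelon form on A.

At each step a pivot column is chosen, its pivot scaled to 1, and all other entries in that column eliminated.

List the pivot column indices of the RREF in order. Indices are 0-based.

step 1: normalize row 0 (÷-2) = (1, 2, 1, -1/2)
  row 1: subtract 4×row0 = (0, -11, -8, -2)
  row 3: subtract -2×row0 = (0, 2, -2, 3)
step 2: normalize row 1 (÷-11) = (0, 1, 8/11, 2/11)
  row 0: subtract 2×row1 = (1, 0, -5/11, -19/22)
  row 2: subtract 4×row1 = (0, 0, -32/11, 14/11)
  row 3: subtract 2×row1 = (0, 0, -38/11, 29/11)
step 3: normalize row 2 (÷-32/11) = (0, 0, 1, -7/16)
  row 0: subtract -5/11×row2 = (1, 0, 0, -17/16)
  row 1: subtract 8/11×row2 = (0, 1, 0, 1/2)
  row 3: subtract -38/11×row2 = (0, 0, 0, 9/8)
step 4: normalize row 3 (÷9/8) = (0, 0, 0, 1)
  row 0: subtract -17/16×row3 = (1, 0, 0, 0)
  row 1: subtract 1/2×row3 = (0, 1, 0, 0)
  row 2: subtract -7/16×row3 = (0, 0, 1, 0)

pivot columns: 0, 1, 2, 3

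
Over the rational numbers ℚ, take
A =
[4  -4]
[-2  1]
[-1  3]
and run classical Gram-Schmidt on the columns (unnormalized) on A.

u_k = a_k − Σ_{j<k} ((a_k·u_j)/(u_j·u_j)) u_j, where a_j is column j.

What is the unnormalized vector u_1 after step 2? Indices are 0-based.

u_1 = (0, -1, 2)

Step 1: u_0 = a_0 = (4, -2, -1).
Step 2: u_1 = a_1 − (-1)·u_0 = (0, -1, 2).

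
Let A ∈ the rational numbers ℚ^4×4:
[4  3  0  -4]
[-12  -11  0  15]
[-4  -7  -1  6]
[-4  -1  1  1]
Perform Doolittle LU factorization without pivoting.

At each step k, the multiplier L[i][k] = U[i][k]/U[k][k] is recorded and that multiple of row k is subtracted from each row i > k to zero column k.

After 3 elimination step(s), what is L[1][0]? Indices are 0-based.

k=0: U[0][0]=4
  eliminate (1,0): mult=-3, new row 1: (0, -2, 0, 3); set L[1][0]=-3
  eliminate (2,0): mult=-1, new row 2: (0, -4, -1, 2); set L[2][0]=-1
  eliminate (3,0): mult=-1, new row 3: (0, 2, 1, -3); set L[3][0]=-1
k=1: U[1][1]=-2
  eliminate (2,1): mult=2, new row 2: (0, 0, -1, -4); set L[2][1]=2
  eliminate (3,1): mult=-1, new row 3: (0, 0, 1, 0); set L[3][1]=-1
k=2: U[2][2]=-1
  eliminate (3,2): mult=-1, new row 3: (0, 0, 0, -4); set L[3][2]=-1

L[1][0] = -3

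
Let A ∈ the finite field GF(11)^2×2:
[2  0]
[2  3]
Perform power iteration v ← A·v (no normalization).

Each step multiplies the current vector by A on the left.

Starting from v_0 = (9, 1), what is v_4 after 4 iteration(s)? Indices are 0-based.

v_0 = (9, 1).
v_1 = A·v_0 = (7, 10).
v_2 = A·v_1 = (3, 0).
v_3 = A·v_2 = (6, 6).
v_4 = A·v_3 = (1, 8).

v_4 = (1, 8)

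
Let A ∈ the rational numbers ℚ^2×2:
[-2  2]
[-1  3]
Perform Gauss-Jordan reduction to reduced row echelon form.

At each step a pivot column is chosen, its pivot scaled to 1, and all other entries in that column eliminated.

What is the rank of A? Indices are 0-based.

rank = 2

pivot(0,0)=-2: scale R0 → (1, -1)
  clear (1,0): R1 −= (-1)R0 → (0, 2)
pivot(1,1)=2: scale R1 → (0, 1)
  clear (0,1): R0 −= (-1)R1 → (1, 0)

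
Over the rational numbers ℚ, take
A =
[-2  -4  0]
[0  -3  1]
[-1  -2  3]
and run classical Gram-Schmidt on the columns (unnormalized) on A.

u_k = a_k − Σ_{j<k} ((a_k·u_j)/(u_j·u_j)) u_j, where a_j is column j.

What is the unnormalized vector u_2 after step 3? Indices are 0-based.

Step 1: u_0 = a_0 = (-2, 0, -1).
Step 2: u_1 = a_1 − (2)·u_0 = (0, -3, 0).
Step 3: u_2 = a_2 − (-3/5)·u_0 − (-1/3)·u_1 = (-6/5, 0, 12/5).

u_2 = (-6/5, 0, 12/5)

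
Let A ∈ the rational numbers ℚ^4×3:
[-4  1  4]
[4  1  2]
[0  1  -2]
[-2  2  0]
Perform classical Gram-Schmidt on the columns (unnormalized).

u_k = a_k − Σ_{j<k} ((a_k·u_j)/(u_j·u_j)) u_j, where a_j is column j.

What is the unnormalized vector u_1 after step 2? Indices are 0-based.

u_1 = (5/9, 13/9, 1, 16/9)

Step 1: u_0 = a_0 = (-4, 4, 0, -2).
Step 2: u_1 = a_1 − (-1/9)·u_0 = (5/9, 13/9, 1, 16/9).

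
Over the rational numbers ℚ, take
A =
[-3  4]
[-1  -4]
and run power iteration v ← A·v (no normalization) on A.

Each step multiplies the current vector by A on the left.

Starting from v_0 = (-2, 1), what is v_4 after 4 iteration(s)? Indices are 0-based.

v_4 = (-134, -290)

v_0 = (-2, 1).
v_1 = A·v_0 = (10, -2).
v_2 = A·v_1 = (-38, -2).
v_3 = A·v_2 = (106, 46).
v_4 = A·v_3 = (-134, -290).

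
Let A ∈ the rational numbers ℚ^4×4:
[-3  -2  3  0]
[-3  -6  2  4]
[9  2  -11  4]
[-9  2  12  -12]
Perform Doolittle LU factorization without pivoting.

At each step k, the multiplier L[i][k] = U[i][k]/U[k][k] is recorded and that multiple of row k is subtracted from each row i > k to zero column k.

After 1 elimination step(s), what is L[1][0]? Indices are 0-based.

Step 1: pivot at (0,0) is -3.
  row1 ← row1 − (1)·row0  ⇒  L[1][0]=1, U row1=(0, -4, -1, 4)
  row2 ← row2 − (-3)·row0  ⇒  L[2][0]=-3, U row2=(0, -4, -2, 4)
  row3 ← row3 − (3)·row0  ⇒  L[3][0]=3, U row3=(0, 8, 3, -12)

L[1][0] = 1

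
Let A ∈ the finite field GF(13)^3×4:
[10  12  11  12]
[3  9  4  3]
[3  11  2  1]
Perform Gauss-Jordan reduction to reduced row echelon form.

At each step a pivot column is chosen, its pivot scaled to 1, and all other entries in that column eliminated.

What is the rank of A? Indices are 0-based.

rank = 3

step 1: normalize row 0 (÷10) = (1, 9, 5, 9)
  row 1: subtract 3×row0 = (0, 8, 2, 2)
  row 2: subtract 3×row0 = (0, 10, 0, 0)
step 2: normalize row 1 (÷8) = (0, 1, 10, 10)
  row 0: subtract 9×row1 = (1, 0, 6, 10)
  row 2: subtract 10×row1 = (0, 0, 4, 4)
step 3: normalize row 2 (÷4) = (0, 0, 1, 1)
  row 0: subtract 6×row2 = (1, 0, 0, 4)
  row 1: subtract 10×row2 = (0, 1, 0, 0)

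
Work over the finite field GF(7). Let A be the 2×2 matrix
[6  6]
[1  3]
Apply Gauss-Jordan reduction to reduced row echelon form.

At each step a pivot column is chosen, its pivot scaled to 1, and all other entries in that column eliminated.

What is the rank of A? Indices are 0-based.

rank = 2

[1] R0 /= 6  ⇒  (1, 1)
     R1 -= 1·R0  ⇒  (0, 2)
[2] R1 /= 2  ⇒  (0, 1)
     R0 -= 1·R1  ⇒  (1, 0)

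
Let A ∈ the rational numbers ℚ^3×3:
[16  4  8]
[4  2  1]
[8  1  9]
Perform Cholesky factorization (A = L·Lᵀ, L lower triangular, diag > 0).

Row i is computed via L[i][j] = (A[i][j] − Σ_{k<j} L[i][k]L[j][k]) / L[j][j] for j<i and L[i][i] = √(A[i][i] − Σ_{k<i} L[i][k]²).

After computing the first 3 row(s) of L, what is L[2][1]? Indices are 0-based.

Step 1: L[0][0] = √(16) = 4.
  L[1][0] = (4) / L[0][0] = 1.
Step 2: L[1][1] = √(1) = 1.
  L[2][0] = (8) / L[0][0] = 2.
  L[2][1] = (-1) / L[1][1] = -1.
Step 3: L[2][2] = √(4) = 2.

L[2][1] = -1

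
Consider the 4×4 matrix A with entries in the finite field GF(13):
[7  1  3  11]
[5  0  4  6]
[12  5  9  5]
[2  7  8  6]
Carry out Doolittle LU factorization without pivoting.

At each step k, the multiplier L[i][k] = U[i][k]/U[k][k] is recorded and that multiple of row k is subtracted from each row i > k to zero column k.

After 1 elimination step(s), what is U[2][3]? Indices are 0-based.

U[2][3] = 1

Step 1: pivot at (0,0) is 7.
  row1 ← row1 − (10)·row0  ⇒  L[1][0]=10, U row1=(0, 3, 0, 0)
  row2 ← row2 − (11)·row0  ⇒  L[2][0]=11, U row2=(0, 7, 2, 1)
  row3 ← row3 − (4)·row0  ⇒  L[3][0]=4, U row3=(0, 3, 9, 1)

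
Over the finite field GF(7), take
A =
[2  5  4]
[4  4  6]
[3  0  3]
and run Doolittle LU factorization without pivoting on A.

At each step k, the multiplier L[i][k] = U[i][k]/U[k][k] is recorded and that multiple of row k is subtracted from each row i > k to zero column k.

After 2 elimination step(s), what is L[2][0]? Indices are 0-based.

L[2][0] = 5

k=0: U[0][0]=2
  eliminate (1,0): mult=2, new row 1: (0, 1, 5); set L[1][0]=2
  eliminate (2,0): mult=5, new row 2: (0, 3, 4); set L[2][0]=5
k=1: U[1][1]=1
  eliminate (2,1): mult=3, new row 2: (0, 0, 3); set L[2][1]=3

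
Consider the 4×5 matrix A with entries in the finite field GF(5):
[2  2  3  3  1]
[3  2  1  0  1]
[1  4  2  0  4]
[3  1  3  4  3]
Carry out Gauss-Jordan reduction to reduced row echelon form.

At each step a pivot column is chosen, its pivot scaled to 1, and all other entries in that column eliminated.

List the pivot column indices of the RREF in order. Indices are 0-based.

pivot columns: 0, 1, 2, 4

[1] R0 /= 2  ⇒  (1, 1, 4, 4, 3)
     R1 -= 3·R0  ⇒  (0, 4, 4, 3, 2)
     R2 -= 1·R0  ⇒  (0, 3, 3, 1, 1)
     R3 -= 3·R0  ⇒  (0, 3, 1, 2, 4)
[2] R1 /= 4  ⇒  (0, 1, 1, 2, 3)
     R0 -= 1·R1  ⇒  (1, 0, 3, 2, 0)
     R2 -= 3·R1  ⇒  (0, 0, 0, 0, 2)
     R3 -= 3·R1  ⇒  (0, 0, 3, 1, 0)
[3] R2 <-> R3
[3] R2 /= 3  ⇒  (0, 0, 1, 2, 0)
     R0 -= 3·R2  ⇒  (1, 0, 0, 1, 0)
     R1 -= 1·R2  ⇒  (0, 1, 0, 0, 3)
column 3 empty below row 3
[4] R3 /= 2  ⇒  (0, 0, 0, 0, 1)
     R1 -= 3·R3  ⇒  (0, 1, 0, 0, 0)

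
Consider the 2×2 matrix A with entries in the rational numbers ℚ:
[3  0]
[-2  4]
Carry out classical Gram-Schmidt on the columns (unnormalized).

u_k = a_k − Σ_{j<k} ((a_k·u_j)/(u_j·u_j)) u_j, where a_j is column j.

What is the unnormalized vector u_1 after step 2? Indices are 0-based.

Step 1: u_0 = a_0 = (3, -2).
Step 2: u_1 = a_1 − (-8/13)·u_0 = (24/13, 36/13).

u_1 = (24/13, 36/13)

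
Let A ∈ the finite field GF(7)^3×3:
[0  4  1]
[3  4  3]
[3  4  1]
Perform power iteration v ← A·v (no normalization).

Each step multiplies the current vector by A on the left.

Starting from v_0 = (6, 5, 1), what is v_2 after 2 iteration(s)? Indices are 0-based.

v_2 = (0, 1, 0)

v_0 = (6, 5, 1).
v_1 = A·v_0 = (0, 6, 4).
v_2 = A·v_1 = (0, 1, 0).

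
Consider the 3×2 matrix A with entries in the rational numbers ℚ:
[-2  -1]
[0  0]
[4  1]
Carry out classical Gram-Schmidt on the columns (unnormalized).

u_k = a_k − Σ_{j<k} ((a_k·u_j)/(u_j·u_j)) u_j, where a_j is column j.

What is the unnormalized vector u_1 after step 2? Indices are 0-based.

u_1 = (-2/5, 0, -1/5)

Step 1: u_0 = a_0 = (-2, 0, 4).
Step 2: u_1 = a_1 − (3/10)·u_0 = (-2/5, 0, -1/5).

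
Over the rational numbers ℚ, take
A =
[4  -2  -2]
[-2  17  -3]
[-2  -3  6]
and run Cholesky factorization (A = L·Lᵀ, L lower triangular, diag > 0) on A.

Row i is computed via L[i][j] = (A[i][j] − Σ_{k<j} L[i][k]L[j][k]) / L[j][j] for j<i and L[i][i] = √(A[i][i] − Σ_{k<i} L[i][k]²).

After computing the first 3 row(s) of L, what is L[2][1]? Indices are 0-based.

Step 1: L[0][0] = √(4) = 2.
  L[1][0] = (-2) / L[0][0] = -1.
Step 2: L[1][1] = √(16) = 4.
  L[2][0] = (-2) / L[0][0] = -1.
  L[2][1] = (-4) / L[1][1] = -1.
Step 3: L[2][2] = √(4) = 2.

L[2][1] = -1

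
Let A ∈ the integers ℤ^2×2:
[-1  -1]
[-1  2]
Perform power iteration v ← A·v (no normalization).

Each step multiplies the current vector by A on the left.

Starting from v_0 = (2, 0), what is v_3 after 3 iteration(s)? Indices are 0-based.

v_3 = (-2, -8)

v_0 = (2, 0).
v_1 = A·v_0 = (-2, -2).
v_2 = A·v_1 = (4, -2).
v_3 = A·v_2 = (-2, -8).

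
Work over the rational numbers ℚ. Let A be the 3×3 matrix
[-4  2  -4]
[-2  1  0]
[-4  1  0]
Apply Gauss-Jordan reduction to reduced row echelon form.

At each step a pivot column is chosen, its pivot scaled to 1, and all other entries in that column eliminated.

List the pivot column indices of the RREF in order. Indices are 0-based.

step 1: normalize row 0 (÷-4) = (1, -1/2, 1)
  row 1: subtract -2×row0 = (0, 0, 2)
  row 2: subtract -4×row0 = (0, -1, 4)
step 2: exchange rows 1,2
step 2: normalize row 1 (÷-1) = (0, 1, -4)
  row 0: subtract -1/2×row1 = (1, 0, -1)
step 3: normalize row 2 (÷2) = (0, 0, 1)
  row 0: subtract -1×row2 = (1, 0, 0)
  row 1: subtract -4×row2 = (0, 1, 0)

pivot columns: 0, 1, 2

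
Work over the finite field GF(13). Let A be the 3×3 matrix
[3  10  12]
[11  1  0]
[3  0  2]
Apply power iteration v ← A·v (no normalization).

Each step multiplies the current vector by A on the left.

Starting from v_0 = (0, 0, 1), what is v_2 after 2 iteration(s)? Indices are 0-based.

v_2 = (8, 2, 1)

v_0 = (0, 0, 1).
v_1 = A·v_0 = (12, 0, 2).
v_2 = A·v_1 = (8, 2, 1).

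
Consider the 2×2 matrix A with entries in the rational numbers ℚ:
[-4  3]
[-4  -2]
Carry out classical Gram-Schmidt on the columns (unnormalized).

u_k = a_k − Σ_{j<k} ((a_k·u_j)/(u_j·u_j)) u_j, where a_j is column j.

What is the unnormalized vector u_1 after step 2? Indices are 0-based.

Step 1: u_0 = a_0 = (-4, -4).
Step 2: u_1 = a_1 − (-1/8)·u_0 = (5/2, -5/2).

u_1 = (5/2, -5/2)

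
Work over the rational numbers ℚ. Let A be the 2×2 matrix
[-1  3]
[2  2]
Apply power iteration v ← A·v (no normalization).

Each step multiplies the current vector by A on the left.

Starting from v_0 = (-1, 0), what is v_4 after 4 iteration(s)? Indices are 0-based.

v_0 = (-1, 0).
v_1 = A·v_0 = (1, -2).
v_2 = A·v_1 = (-7, -2).
v_3 = A·v_2 = (1, -18).
v_4 = A·v_3 = (-55, -34).

v_4 = (-55, -34)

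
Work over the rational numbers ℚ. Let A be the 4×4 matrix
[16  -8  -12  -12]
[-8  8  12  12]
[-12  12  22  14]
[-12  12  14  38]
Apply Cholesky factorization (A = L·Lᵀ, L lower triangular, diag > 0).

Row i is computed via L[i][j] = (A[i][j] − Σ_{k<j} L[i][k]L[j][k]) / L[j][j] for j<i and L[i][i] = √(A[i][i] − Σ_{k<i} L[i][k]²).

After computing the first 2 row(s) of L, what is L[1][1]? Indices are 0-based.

L[1][1] = 2

Step 1: L[0][0] = √(16) = 4.
  L[1][0] = (-8) / L[0][0] = -2.
Step 2: L[1][1] = √(4) = 2.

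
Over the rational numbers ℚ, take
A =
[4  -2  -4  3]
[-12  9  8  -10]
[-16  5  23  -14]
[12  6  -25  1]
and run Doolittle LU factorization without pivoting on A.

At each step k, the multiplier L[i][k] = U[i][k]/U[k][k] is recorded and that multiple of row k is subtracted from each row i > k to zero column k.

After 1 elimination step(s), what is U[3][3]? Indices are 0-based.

[col 0] pivot 4
  R1 -= -3*R0 → (0, 3, -4, -1)  (L[1][0] := -3)
  R2 -= -4*R0 → (0, -3, 7, -2)  (L[2][0] := -4)
  R3 -= 3*R0 → (0, 12, -13, -8)  (L[3][0] := 3)

U[3][3] = -8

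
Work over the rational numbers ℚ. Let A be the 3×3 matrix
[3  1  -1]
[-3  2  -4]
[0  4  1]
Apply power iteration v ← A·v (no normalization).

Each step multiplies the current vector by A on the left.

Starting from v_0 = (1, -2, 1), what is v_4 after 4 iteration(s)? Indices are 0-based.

v_4 = (390, 429, 885)

v_0 = (1, -2, 1).
v_1 = A·v_0 = (0, -11, -7).
v_2 = A·v_1 = (-4, 6, -51).
v_3 = A·v_2 = (45, 228, -27).
v_4 = A·v_3 = (390, 429, 885).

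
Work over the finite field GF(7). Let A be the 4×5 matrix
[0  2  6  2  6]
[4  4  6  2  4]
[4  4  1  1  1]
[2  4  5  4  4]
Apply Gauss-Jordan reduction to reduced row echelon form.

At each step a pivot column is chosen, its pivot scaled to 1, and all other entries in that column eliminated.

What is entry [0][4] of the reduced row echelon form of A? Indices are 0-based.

pivot(0,0): swap R0↔R1
pivot(0,0)=4: scale R0 → (1, 1, 5, 4, 1)
  clear (2,0): R2 −= (4)R0 → (0, 0, 2, 6, 4)
  clear (3,0): R3 −= (2)R0 → (0, 2, 2, 3, 2)
pivot(1,1)=2: scale R1 → (0, 1, 3, 1, 3)
  clear (0,1): R0 −= (1)R1 → (1, 0, 2, 3, 5)
  clear (3,1): R3 −= (2)R1 → (0, 0, 3, 1, 3)
pivot(2,2)=2: scale R2 → (0, 0, 1, 3, 2)
  clear (0,2): R0 −= (2)R2 → (1, 0, 0, 4, 1)
  clear (1,2): R1 −= (3)R2 → (0, 1, 0, 6, 4)
  clear (3,2): R3 −= (3)R2 → (0, 0, 0, 6, 4)
pivot(3,3)=6: scale R3 → (0, 0, 0, 1, 3)
  clear (0,3): R0 −= (4)R3 → (1, 0, 0, 0, 3)
  clear (1,3): R1 −= (6)R3 → (0, 1, 0, 0, 0)
  clear (2,3): R2 −= (3)R3 → (0, 0, 1, 0, 0)

M[0][4] = 3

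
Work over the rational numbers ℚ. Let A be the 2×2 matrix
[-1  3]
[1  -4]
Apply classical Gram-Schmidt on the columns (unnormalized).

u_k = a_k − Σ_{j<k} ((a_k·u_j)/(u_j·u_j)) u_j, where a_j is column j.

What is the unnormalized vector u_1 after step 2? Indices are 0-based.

Step 1: u_0 = a_0 = (-1, 1).
Step 2: u_1 = a_1 − (-7/2)·u_0 = (-1/2, -1/2).

u_1 = (-1/2, -1/2)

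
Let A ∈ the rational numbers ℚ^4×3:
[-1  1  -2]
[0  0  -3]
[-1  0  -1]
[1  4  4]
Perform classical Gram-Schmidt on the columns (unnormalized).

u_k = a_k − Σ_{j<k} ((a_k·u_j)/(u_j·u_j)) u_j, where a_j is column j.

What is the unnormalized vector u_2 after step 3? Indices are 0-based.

Step 1: u_0 = a_0 = (-1, 0, -1, 1).
Step 2: u_1 = a_1 − (1)·u_0 = (2, 0, 1, 3).
Step 3: u_2 = a_2 − (7/3)·u_0 − (1/2)·u_1 = (-2/3, -3, 5/6, 1/6).

u_2 = (-2/3, -3, 5/6, 1/6)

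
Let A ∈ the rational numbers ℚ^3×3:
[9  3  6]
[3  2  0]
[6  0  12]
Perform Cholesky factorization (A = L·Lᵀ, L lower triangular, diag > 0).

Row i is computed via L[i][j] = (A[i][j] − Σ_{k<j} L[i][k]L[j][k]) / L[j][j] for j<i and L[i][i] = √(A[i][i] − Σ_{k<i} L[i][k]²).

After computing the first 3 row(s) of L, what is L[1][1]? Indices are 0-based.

Step 1: L[0][0] = √(9) = 3.
  L[1][0] = (3) / L[0][0] = 1.
Step 2: L[1][1] = √(1) = 1.
  L[2][0] = (6) / L[0][0] = 2.
  L[2][1] = (-2) / L[1][1] = -2.
Step 3: L[2][2] = √(4) = 2.

L[1][1] = 1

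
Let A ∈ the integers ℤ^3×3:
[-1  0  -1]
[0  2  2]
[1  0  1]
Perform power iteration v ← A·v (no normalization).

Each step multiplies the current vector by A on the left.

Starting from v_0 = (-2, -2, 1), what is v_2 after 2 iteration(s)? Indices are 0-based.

v_2 = (0, -6, 0)

v_0 = (-2, -2, 1).
v_1 = A·v_0 = (1, -2, -1).
v_2 = A·v_1 = (0, -6, 0).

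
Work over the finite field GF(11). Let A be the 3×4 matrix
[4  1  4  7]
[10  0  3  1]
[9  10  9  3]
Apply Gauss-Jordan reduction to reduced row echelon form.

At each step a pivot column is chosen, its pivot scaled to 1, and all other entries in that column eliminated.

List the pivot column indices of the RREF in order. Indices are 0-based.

pivot(0,0)=4: scale R0 → (1, 3, 1, 10)
  clear (1,0): R1 −= (10)R0 → (0, 3, 4, 0)
  clear (2,0): R2 −= (9)R0 → (0, 5, 0, 1)
pivot(1,1)=3: scale R1 → (0, 1, 5, 0)
  clear (0,1): R0 −= (3)R1 → (1, 0, 8, 10)
  clear (2,1): R2 −= (5)R1 → (0, 0, 8, 1)
pivot(2,2)=8: scale R2 → (0, 0, 1, 7)
  clear (0,2): R0 −= (8)R2 → (1, 0, 0, 9)
  clear (1,2): R1 −= (5)R2 → (0, 1, 0, 9)

pivot columns: 0, 1, 2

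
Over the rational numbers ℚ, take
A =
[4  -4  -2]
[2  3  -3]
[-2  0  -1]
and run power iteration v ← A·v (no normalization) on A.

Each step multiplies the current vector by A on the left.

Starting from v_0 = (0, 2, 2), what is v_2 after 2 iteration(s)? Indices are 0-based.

v_0 = (0, 2, 2).
v_1 = A·v_0 = (-12, 0, -2).
v_2 = A·v_1 = (-44, -18, 26).

v_2 = (-44, -18, 26)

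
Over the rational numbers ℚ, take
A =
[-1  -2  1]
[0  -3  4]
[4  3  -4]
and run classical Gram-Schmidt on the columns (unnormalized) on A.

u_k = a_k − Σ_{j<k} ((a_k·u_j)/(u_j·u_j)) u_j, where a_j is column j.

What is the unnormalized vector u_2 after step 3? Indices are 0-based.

Step 1: u_0 = a_0 = (-1, 0, 4).
Step 2: u_1 = a_1 − (14/17)·u_0 = (-20/17, -3, -5/17).
Step 3: u_2 = a_2 − (-1)·u_0 − (-102/89)·u_1 = (-120/89, 50/89, -30/89).

u_2 = (-120/89, 50/89, -30/89)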